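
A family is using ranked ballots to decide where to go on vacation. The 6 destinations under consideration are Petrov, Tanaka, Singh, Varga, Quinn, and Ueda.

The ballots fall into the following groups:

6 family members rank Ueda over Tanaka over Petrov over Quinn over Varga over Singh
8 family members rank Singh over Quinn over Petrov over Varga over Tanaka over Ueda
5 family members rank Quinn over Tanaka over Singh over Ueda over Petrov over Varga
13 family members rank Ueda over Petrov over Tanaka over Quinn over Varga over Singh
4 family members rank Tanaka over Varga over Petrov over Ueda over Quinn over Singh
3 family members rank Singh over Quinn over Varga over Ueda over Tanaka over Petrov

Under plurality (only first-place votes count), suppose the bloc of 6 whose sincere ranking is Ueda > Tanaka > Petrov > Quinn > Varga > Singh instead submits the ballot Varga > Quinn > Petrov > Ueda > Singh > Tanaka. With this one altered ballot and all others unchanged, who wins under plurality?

First-place totals with the altered ballot: Petrov 0, Tanaka 4, Singh 11, Varga 6, Quinn 5, Ueda 13.
The winner is unchanged: still Ueda.

Ueda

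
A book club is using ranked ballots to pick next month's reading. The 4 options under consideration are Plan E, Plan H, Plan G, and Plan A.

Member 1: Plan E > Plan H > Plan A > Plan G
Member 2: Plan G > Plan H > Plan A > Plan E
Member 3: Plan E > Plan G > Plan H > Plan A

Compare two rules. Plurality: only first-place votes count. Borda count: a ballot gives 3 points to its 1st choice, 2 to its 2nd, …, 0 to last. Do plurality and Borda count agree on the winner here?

Yes

Plurality first-place counts: Plan E 2, Plan H 0, Plan G 1, Plan A 0 → Plan E.
Borda totals: Plan E 6, Plan H 5, Plan G 5, Plan A 2 → Plan E.
The two rules agree on Plan E.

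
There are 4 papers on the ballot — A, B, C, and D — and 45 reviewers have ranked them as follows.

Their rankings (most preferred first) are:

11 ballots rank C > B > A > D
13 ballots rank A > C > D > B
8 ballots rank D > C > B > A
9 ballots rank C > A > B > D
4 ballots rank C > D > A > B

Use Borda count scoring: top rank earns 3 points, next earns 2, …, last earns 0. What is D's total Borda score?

45

Borda scores:
  A: 11·1 + 13·3 + 8·0 + 9·2 + 4·1 = 72
  B: 11·2 + 13·0 + 8·1 + 9·1 + 4·0 = 39
  C: 11·3 + 13·2 + 8·2 + 9·3 + 4·3 = 114
  D: 11·0 + 13·1 + 8·3 + 9·0 + 4·2 = 45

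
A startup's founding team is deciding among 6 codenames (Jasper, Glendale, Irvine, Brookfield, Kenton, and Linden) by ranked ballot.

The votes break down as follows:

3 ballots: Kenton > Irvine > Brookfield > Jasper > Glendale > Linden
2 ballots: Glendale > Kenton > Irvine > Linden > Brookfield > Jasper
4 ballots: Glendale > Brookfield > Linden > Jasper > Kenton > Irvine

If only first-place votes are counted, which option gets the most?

First-place vote totals:
  Jasper: 0
  Glendale: 6
  Irvine: 0
  Brookfield: 0
  Kenton: 3
  Linden: 0
Glendale has the most first-place votes.

Glendale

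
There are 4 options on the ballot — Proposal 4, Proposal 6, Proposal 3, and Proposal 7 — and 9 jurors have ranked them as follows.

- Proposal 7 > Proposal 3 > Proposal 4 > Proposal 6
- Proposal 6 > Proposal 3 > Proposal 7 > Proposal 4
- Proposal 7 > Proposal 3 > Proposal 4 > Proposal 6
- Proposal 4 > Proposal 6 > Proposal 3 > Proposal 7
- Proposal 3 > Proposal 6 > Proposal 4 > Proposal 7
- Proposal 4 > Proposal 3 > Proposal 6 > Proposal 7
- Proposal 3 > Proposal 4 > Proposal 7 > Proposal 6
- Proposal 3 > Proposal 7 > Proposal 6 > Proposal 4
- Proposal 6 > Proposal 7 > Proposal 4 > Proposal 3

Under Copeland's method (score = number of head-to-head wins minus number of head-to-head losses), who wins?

Pairwise results:
  Proposal 4 vs Proposal 6: Proposal 4 wins 5–4.
  Proposal 4 vs Proposal 3: Proposal 3 wins 6–3.
  Proposal 4 vs Proposal 7: Proposal 7 wins 5–4.
  Proposal 6 vs Proposal 3: Proposal 3 wins 6–3.
  Proposal 6 vs Proposal 7: Proposal 6 wins 5–4.
  Proposal 3 vs Proposal 7: Proposal 3 wins 6–3.
Copeland scores (wins − losses):
  Proposal 4: 1 − 2 = -1
  Proposal 6: 1 − 2 = -1
  Proposal 3: 3 − 0 = 3
  Proposal 7: 1 − 2 = -1
Proposal 3 has the best Copeland score.

Proposal 3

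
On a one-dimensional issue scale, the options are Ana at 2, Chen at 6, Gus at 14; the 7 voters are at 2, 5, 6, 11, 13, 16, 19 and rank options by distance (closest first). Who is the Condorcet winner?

With single-peaked preferences on a line, the Condorcet winner is the candidate closest to the median voter.
The median voter (position 11) is closest to Gus at 14.
Check: Gus vs Ana — voters closer to Gus: 4 of 7.

Gus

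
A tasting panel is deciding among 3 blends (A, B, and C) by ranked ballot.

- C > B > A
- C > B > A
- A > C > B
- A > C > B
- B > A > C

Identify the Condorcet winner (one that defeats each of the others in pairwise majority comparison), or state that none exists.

Head-to-head results (5 voters total):
A vs B: B wins 3–2.
A vs C: A wins 3–2.
B vs C: C wins 4–1.
No candidate beats all others: A beats C beats B beats A, a majority cycle.

None — there is no Condorcet winner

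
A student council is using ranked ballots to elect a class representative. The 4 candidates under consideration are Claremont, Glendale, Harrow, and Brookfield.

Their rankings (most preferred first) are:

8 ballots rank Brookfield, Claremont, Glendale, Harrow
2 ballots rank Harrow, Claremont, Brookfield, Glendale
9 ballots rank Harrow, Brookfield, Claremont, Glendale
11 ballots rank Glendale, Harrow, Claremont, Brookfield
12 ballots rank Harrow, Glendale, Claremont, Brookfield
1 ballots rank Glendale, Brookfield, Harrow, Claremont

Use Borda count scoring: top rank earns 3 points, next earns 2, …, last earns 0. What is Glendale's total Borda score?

Borda scores:
  Claremont: 8·2 + 2·2 + 9·1 + 11·1 + 12·1 + 0 = 52
  Glendale: 8·1 + 2·0 + 9·0 + 11·3 + 12·2 + 3 = 68
  Harrow: 8·0 + 2·3 + 9·3 + 11·2 + 12·3 + 1 = 92
  Brookfield: 8·3 + 2·1 + 9·2 + 11·0 + 12·0 + 2 = 46

68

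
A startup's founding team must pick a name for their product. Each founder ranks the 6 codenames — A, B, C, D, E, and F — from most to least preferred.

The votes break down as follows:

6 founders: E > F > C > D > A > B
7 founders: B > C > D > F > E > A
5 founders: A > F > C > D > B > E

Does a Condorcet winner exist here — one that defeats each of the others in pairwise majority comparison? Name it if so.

F

Head-to-head results (18 voters total):
A vs B: A wins 11–7.
A vs C: C wins 13–5.
A vs D: D wins 13–5.
A vs E: E wins 13–5.
A vs F: F wins 13–5.
B vs C: C wins 11–7.
B vs D: D wins 11–7.
B vs E: B wins 12–6.
B vs F: F wins 11–7.
C vs D: C wins 18–0.
C vs E: C wins 12–6.
C vs F: F wins 11–7.
D vs E: D wins 12–6.
D vs F: F wins 11–7.
E vs F: F wins 12–6.
F beats each rival — A (13–5), B (11–7), C (11–7), D (11–7), E (12–6) — so F is the Condorcet winner.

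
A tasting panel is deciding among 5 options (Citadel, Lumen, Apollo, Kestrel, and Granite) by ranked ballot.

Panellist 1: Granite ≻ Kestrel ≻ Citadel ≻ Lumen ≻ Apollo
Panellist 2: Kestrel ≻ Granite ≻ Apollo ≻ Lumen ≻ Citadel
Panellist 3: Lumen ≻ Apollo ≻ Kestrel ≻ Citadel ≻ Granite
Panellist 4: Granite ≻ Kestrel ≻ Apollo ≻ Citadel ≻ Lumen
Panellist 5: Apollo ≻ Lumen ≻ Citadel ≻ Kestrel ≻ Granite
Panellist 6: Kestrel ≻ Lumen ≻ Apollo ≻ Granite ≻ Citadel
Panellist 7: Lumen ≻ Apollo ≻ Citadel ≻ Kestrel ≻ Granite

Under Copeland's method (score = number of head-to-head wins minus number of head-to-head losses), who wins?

Pairwise results:
  Citadel vs Lumen: Lumen wins 5–2.
  Citadel vs Apollo: Apollo wins 6–1.
  Citadel vs Kestrel: Kestrel wins 5–2.
  Citadel vs Granite: Granite wins 4–3.
  Lumen vs Apollo: Lumen wins 4–3.
  Lumen vs Kestrel: Kestrel wins 4–3.
  Lumen vs Granite: Lumen wins 4–3.
  Apollo vs Kestrel: Kestrel wins 4–3.
  Apollo vs Granite: Apollo wins 4–3.
  Kestrel vs Granite: Kestrel wins 5–2.
Copeland scores (wins − losses):
  Citadel: 0 − 4 = -4
  Lumen: 3 − 1 = 2
  Apollo: 2 − 2 = 0
  Kestrel: 4 − 0 = 4
  Granite: 1 − 3 = -2
Kestrel has the best Copeland score.

Kestrel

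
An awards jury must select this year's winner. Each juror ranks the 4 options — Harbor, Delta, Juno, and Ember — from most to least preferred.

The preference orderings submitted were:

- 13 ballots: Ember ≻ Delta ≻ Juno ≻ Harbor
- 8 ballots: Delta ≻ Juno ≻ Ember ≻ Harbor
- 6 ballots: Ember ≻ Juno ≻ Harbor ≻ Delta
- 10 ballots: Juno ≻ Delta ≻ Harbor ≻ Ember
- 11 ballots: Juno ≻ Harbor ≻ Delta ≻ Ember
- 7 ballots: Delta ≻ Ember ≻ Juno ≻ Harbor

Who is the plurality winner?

First-place vote totals:
  Harbor: 0
  Delta: 15
  Juno: 21
  Ember: 19
Juno has the most first-place votes.

Juno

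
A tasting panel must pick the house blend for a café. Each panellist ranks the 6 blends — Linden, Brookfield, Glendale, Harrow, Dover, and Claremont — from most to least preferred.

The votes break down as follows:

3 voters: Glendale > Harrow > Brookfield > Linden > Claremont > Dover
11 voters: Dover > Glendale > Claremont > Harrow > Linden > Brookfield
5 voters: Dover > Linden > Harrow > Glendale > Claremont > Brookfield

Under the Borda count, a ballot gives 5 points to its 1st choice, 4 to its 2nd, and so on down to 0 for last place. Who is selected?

Dover

Borda scores:
  Linden: 3·2 + 11·1 + 5·4 = 37
  Brookfield: 3·3 + 11·0 + 5·0 = 9
  Glendale: 3·5 + 11·4 + 5·2 = 69
  Harrow: 3·4 + 11·2 + 5·3 = 49
  Dover: 3·0 + 11·5 + 5·5 = 80
  Claremont: 3·1 + 11·3 + 5·1 = 41
Dover has the highest total.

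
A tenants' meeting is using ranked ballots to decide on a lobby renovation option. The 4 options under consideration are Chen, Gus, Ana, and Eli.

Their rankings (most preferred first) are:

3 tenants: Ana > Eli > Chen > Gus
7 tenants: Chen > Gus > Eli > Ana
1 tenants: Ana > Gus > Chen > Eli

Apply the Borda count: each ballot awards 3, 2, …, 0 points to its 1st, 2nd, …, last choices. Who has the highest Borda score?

Borda scores:
  Chen: 3·1 + 7·3 + 1 = 25
  Gus: 3·0 + 7·2 + 2 = 16
  Ana: 3·3 + 7·0 + 3 = 12
  Eli: 3·2 + 7·1 + 0 = 13
Chen has the highest total.

Chen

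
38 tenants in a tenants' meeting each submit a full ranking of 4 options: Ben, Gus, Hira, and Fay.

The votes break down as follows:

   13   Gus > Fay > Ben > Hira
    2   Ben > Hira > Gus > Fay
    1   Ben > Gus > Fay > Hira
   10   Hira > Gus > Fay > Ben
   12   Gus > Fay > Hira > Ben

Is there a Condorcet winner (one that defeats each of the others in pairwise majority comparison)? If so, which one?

Gus

Head-to-head results (38 voters total):
Ben vs Gus: Gus wins 35–3.
Ben vs Hira: Hira wins 22–16.
Ben vs Fay: Fay wins 35–3.
Gus vs Hira: Gus wins 26–12.
Gus vs Fay: Gus wins 38–0.
Hira vs Fay: Fay wins 26–12.
Gus beats each rival — Ben (35–3), Hira (26–12), Fay (38–0) — so Gus is the Condorcet winner.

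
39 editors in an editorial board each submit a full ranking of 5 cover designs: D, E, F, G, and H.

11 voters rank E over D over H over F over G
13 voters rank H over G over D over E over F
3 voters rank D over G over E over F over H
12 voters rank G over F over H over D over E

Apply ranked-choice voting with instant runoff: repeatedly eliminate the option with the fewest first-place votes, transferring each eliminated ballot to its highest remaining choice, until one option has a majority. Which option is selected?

Round 1: H 13, G 12, E 11, D 3, F 0. F has the fewest and is eliminated.
Round 2: H 13, G 12, E 11, D 3. D has the fewest and is eliminated.
Round 3: G 15, H 13, E 11. E has the fewest and is eliminated.
Round 4: H 24, G 15. H has a majority.

H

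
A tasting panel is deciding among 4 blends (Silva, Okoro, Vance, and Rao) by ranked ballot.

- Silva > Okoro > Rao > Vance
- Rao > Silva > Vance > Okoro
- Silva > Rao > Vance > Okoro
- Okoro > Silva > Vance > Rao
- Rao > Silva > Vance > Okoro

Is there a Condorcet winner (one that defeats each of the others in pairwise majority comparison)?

Yes

Head-to-head results (5 voters total):
Silva vs Okoro: Silva wins 4–1.
Silva vs Vance: Silva wins 5–0.
Silva vs Rao: Silva wins 3–2.
Okoro vs Vance: Vance wins 3–2.
Okoro vs Rao: Rao wins 3–2.
Vance vs Rao: Rao wins 4–1.
Silva beats each rival — Okoro (4–1), Vance (5–0), Rao (3–2) — so Silva is the Condorcet winner.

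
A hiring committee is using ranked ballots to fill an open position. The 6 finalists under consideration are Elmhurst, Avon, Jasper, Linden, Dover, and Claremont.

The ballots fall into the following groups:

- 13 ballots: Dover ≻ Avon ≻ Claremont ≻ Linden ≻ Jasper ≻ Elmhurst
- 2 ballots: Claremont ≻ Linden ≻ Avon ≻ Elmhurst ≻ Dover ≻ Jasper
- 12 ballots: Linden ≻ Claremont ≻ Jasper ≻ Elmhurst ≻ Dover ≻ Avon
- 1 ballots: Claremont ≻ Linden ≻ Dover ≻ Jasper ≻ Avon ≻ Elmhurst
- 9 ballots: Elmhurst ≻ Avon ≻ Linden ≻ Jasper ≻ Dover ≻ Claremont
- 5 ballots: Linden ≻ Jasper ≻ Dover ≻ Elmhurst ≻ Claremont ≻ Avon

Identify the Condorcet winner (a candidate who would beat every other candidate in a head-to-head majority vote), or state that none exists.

Head-to-head results (42 voters total):
Elmhurst vs Avon: Elmhurst wins 26–16.
Elmhurst vs Jasper: Jasper wins 31–11.
Elmhurst vs Linden: Linden wins 33–9.
Elmhurst vs Dover: Elmhurst wins 23–19.
Elmhurst vs Claremont: Claremont wins 28–14.
Avon vs Jasper: Avon wins 24–18.
Avon vs Linden: Avon wins 22–20.
Avon vs Dover: Dover wins 31–11.
Avon vs Claremont: Avon wins 22–20.
Jasper vs Linden: Linden wins 42–0.
Jasper vs Dover: Jasper wins 26–16.
Jasper vs Claremont: Claremont wins 28–14.
Linden vs Dover: Linden wins 29–13.
Linden vs Claremont: Linden wins 26–16.
Dover vs Claremont: Dover wins 27–15.
No candidate beats all others: Elmhurst beats Avon beats Jasper beats Elmhurst, a majority cycle.

None — there is no Condorcet winner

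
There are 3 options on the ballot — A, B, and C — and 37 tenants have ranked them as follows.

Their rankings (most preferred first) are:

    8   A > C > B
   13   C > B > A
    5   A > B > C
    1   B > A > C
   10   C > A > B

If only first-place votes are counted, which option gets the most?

C

First-place vote totals:
  A: 13
  B: 1
  C: 23
C has the most first-place votes.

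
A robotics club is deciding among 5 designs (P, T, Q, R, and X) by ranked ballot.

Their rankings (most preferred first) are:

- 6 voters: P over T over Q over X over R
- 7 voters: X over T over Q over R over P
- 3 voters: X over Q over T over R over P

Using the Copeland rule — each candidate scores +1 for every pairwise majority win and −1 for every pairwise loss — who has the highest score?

X

Pairwise results:
  P vs T: T wins 10–6.
  P vs Q: Q wins 10–6.
  P vs R: R wins 10–6.
  P vs X: X wins 10–6.
  T vs Q: T wins 13–3.
  T vs R: T wins 16–0.
  T vs X: X wins 10–6.
  Q vs R: Q wins 16–0.
  Q vs X: X wins 10–6.
  R vs X: X wins 16–0.
Copeland scores (wins − losses):
  P: 0 − 4 = -4
  T: 3 − 1 = 2
  Q: 2 − 2 = 0
  R: 1 − 3 = -2
  X: 4 − 0 = 4
X has the best Copeland score.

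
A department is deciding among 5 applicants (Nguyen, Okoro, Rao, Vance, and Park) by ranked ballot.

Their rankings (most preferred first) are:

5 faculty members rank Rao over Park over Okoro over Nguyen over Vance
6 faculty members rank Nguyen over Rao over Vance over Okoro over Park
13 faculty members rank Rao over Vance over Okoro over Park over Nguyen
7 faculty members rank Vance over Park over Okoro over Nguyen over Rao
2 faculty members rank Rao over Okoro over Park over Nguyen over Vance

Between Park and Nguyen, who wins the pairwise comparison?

Park

Ballots ranking Park above Nguyen: 5+13+7+2 = 27.
Ballots ranking Nguyen above Park: 6.
Park wins the head-to-head, 27–6.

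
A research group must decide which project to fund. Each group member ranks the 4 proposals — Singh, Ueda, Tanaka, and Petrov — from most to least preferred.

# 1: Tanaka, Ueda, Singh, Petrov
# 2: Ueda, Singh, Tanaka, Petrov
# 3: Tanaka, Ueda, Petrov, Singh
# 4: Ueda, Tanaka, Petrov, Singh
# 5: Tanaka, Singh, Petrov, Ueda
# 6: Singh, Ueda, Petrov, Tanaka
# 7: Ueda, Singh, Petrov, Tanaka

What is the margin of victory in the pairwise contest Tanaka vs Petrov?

Ballots ranking Tanaka above Petrov: 5.
Ballots ranking Petrov above Tanaka: 2.
Tanaka wins 5–2, a margin of 3.

3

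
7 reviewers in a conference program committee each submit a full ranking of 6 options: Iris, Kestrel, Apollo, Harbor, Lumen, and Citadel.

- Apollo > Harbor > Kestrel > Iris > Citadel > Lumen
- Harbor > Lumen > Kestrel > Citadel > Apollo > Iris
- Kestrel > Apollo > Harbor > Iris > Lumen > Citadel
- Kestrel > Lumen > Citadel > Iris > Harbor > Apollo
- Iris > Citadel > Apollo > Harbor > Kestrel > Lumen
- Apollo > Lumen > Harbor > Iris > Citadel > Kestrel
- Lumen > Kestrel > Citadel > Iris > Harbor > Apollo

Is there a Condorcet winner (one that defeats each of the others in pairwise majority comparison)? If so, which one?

Head-to-head results (7 voters total):
Iris vs Kestrel: Kestrel wins 5–2.
Iris vs Apollo: Apollo wins 4–3.
Iris vs Harbor: Harbor wins 4–3.
Iris vs Lumen: Lumen wins 4–3.
Iris vs Citadel: Iris wins 4–3.
Kestrel vs Apollo: Kestrel wins 4–3.
Kestrel vs Harbor: Harbor wins 4–3.
Kestrel vs Lumen: Kestrel wins 4–3.
Kestrel vs Citadel: Kestrel wins 5–2.
Apollo vs Harbor: Apollo wins 4–3.
Apollo vs Lumen: Apollo wins 4–3.
Apollo vs Citadel: Citadel wins 4–3.
Harbor vs Lumen: Harbor wins 4–3.
Harbor vs Citadel: Harbor wins 4–3.
Lumen vs Citadel: Lumen wins 5–2.
No candidate beats all others: Iris beats Citadel beats Apollo beats Iris, a majority cycle.

None — there is no Condorcet winner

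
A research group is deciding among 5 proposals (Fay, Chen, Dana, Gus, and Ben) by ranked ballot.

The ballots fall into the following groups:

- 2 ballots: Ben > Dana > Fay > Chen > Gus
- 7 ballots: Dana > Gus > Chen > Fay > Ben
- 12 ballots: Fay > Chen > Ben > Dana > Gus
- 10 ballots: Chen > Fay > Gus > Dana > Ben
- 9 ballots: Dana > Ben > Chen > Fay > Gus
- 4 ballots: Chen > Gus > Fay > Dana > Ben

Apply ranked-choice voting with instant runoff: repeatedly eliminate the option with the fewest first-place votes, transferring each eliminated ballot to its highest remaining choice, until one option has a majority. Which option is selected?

Round 1: Dana 16, Chen 14, Fay 12, Ben 2, Gus 0. Gus has the fewest and is eliminated.
Round 2: Dana 16, Chen 14, Fay 12, Ben 2. Ben has the fewest and is eliminated.
Round 3: Dana 18, Chen 14, Fay 12. Fay has the fewest and is eliminated.
Round 4: Chen 26, Dana 18. Chen has a majority.

Chen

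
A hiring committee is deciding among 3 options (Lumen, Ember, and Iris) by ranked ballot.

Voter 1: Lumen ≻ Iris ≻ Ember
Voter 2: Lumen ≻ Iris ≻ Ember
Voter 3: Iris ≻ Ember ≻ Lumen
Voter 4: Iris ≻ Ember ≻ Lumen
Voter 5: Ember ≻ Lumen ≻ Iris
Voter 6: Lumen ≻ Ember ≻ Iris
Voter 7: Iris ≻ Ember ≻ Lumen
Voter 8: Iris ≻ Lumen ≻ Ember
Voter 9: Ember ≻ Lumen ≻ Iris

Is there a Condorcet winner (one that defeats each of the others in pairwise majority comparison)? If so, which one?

No Condorcet winner

Head-to-head results (9 voters total):
Lumen vs Ember: Ember wins 5–4.
Lumen vs Iris: Lumen wins 5–4.
Ember vs Iris: Iris wins 6–3.
No candidate beats all others: Lumen beats Iris beats Ember beats Lumen, a majority cycle.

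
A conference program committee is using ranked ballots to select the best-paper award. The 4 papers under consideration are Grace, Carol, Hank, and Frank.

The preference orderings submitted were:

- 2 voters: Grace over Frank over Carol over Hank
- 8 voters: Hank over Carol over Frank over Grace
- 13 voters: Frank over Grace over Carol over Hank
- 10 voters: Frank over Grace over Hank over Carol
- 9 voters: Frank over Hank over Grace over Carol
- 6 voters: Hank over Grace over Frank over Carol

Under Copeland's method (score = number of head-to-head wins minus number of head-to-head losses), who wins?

Pairwise results:
  Grace vs Carol: Grace wins 40–8.
  Grace vs Hank: Grace wins 25–23.
  Grace vs Frank: Frank wins 40–8.
  Carol vs Hank: Hank wins 33–15.
  Carol vs Frank: Frank wins 40–8.
  Hank vs Frank: Frank wins 34–14.
Copeland scores (wins − losses):
  Grace: 2 − 1 = 1
  Carol: 0 − 3 = -3
  Hank: 1 − 2 = -1
  Frank: 3 − 0 = 3
Frank has the best Copeland score.

Frank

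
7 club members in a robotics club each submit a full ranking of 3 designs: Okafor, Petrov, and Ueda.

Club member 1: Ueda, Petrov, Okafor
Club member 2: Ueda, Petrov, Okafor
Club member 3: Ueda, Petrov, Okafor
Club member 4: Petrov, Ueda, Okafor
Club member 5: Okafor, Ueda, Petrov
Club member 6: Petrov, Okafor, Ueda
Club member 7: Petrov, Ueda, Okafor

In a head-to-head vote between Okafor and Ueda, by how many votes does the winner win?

3

Ballots ranking Okafor above Ueda: 2.
Ballots ranking Ueda above Okafor: 5.
Ueda wins 5–2, a margin of 3.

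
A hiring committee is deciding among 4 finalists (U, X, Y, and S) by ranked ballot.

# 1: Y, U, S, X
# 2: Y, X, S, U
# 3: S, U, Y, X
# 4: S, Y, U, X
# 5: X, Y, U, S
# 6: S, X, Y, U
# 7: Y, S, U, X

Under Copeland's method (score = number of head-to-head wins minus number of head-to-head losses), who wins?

Pairwise results:
  U vs X: U wins 4–3.
  U vs Y: Y wins 6–1.
  U vs S: S wins 5–2.
  X vs Y: Y wins 5–2.
  X vs S: S wins 5–2.
  Y vs S: Y wins 4–3.
Copeland scores (wins − losses):
  U: 1 − 2 = -1
  X: 0 − 3 = -3
  Y: 3 − 0 = 3
  S: 2 − 1 = 1
Y has the best Copeland score.

Y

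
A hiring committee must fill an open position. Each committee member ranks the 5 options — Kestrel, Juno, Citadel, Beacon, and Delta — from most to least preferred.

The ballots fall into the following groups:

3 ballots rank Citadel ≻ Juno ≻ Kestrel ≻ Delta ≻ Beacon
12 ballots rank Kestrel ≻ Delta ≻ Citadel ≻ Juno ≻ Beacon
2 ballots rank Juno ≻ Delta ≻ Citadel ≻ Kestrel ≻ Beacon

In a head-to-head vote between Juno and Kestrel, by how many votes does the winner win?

Ballots ranking Juno above Kestrel: 3+2 = 5.
Ballots ranking Kestrel above Juno: 12.
Kestrel wins 12–5, a margin of 7.

7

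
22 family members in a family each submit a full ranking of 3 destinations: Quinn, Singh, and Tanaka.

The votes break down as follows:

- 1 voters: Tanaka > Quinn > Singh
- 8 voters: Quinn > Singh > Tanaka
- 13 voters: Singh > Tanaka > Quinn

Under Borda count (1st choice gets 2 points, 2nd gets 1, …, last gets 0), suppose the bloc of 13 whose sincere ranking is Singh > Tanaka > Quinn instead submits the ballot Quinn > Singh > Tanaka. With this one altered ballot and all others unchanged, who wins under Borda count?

Quinn

Borda totals with the altered ballot: Quinn 43, Singh 21, Tanaka 2.
The switch changes the winner from Singh to Quinn.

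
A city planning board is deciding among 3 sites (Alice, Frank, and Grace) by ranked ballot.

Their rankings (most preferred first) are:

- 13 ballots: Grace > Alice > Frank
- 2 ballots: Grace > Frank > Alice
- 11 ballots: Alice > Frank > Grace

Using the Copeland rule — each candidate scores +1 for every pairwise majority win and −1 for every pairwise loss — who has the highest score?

Pairwise results:
  Alice vs Frank: Alice wins 24–2.
  Alice vs Grace: Grace wins 15–11.
  Frank vs Grace: Grace wins 15–11.
Copeland scores (wins − losses):
  Alice: 1 − 1 = 0
  Frank: 0 − 2 = -2
  Grace: 2 − 0 = 2
Grace has the best Copeland score.

Grace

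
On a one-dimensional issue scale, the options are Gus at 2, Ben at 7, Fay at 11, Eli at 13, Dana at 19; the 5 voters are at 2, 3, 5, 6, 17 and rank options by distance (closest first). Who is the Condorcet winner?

With single-peaked preferences on a line, the Condorcet winner is the candidate closest to the median voter.
The median voter (position 5) is closest to Ben at 7.
Check: Ben vs Fay — voters closer to Ben: 4 of 5.

Ben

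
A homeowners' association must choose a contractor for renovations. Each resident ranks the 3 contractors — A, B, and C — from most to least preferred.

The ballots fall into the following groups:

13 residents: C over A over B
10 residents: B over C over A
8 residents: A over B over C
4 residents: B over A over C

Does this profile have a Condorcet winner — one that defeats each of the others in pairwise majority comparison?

No

Head-to-head results (35 voters total):
A vs B: A wins 21–14.
A vs C: C wins 23–12.
B vs C: B wins 22–13.
No candidate beats all others: A beats B beats C beats A, a majority cycle.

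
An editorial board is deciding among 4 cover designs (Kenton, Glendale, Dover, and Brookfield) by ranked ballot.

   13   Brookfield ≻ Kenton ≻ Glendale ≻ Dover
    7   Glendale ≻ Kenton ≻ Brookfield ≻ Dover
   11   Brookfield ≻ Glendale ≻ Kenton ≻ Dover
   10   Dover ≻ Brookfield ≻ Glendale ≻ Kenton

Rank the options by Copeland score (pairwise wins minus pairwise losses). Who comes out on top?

Brookfield

Pairwise results:
  Kenton vs Glendale: Glendale wins 28–13.
  Kenton vs Dover: Kenton wins 31–10.
  Kenton vs Brookfield: Brookfield wins 34–7.
  Glendale vs Dover: Glendale wins 31–10.
  Glendale vs Brookfield: Brookfield wins 34–7.
  Dover vs Brookfield: Brookfield wins 31–10.
Copeland scores (wins − losses):
  Kenton: 1 − 2 = -1
  Glendale: 2 − 1 = 1
  Dover: 0 − 3 = -3
  Brookfield: 3 − 0 = 3
Brookfield has the best Copeland score.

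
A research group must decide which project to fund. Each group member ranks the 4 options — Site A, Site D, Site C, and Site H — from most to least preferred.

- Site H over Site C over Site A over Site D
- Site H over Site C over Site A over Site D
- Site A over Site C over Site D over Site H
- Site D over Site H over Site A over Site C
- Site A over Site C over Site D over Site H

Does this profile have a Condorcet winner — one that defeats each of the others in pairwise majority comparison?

Head-to-head results (5 voters total):
Site A vs Site D: Site A wins 4–1.
Site A vs Site C: Site A wins 3–2.
Site A vs Site H: Site H wins 3–2.
Site D vs Site C: Site C wins 4–1.
Site D vs Site H: Site D wins 3–2.
Site C vs Site H: Site H wins 3–2.
No candidate beats all others: Site A beats Site D beats Site H beats Site A, a majority cycle.

No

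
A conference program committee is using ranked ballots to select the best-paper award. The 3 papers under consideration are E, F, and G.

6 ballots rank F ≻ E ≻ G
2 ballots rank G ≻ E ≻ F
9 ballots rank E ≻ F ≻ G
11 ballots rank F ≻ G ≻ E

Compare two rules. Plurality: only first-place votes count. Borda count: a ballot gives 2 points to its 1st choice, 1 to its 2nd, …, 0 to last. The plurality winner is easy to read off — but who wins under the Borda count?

Plurality first-place counts: E 9, F 17, G 2 → F.
Borda totals: E 26, F 43, G 15 → F.

F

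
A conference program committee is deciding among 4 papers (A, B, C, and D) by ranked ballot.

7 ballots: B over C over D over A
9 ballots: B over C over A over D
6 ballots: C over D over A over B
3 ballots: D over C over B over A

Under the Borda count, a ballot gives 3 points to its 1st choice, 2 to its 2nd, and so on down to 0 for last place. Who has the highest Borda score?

C

Borda scores:
  A: 7·0 + 9·1 + 6·1 + 3·0 = 15
  B: 7·3 + 9·3 + 6·0 + 3·1 = 51
  C: 7·2 + 9·2 + 6·3 + 3·2 = 56
  D: 7·1 + 9·0 + 6·2 + 3·3 = 28
C has the highest total.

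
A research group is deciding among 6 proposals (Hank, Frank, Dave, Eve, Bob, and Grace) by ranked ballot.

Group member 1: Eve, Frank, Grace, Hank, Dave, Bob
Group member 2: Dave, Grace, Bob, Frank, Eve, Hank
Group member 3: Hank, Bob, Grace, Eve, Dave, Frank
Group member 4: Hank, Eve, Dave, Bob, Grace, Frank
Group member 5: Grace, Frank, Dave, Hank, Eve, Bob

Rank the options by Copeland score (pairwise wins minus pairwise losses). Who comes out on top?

Grace

Pairwise results:
  Hank vs Frank: Frank wins 3–2.
  Hank vs Dave: Hank wins 3–2.
  Hank vs Eve: Hank wins 3–2.
  Hank vs Bob: Hank wins 4–1.
  Hank vs Grace: Grace wins 3–2.
  Frank vs Dave: Dave wins 3–2.
  Frank vs Eve: Eve wins 3–2.
  Frank vs Bob: Bob wins 3–2.
  Frank vs Grace: Grace wins 4–1.
  Dave vs Eve: Eve wins 3–2.
  Dave vs Bob: Dave wins 4–1.
  Dave vs Grace: Grace wins 3–2.
  Eve vs Bob: Eve wins 3–2.
  Eve vs Grace: Grace wins 3–2.
  Bob vs Grace: Grace wins 3–2.
Copeland scores (wins − losses):
  Hank: 3 − 2 = 1
  Frank: 1 − 4 = -3
  Dave: 2 − 3 = -1
  Eve: 3 − 2 = 1
  Bob: 1 − 4 = -3
  Grace: 5 − 0 = 5
Grace has the best Copeland score.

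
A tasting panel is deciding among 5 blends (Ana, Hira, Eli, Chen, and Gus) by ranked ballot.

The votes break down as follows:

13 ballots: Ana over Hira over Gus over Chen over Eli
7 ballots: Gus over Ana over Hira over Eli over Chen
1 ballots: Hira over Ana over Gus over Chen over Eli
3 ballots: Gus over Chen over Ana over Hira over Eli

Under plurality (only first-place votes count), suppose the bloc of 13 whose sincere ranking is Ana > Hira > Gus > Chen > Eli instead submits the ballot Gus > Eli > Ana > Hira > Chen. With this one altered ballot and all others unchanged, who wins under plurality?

Gus

First-place totals with the altered ballot: Ana 0, Hira 1, Eli 0, Chen 0, Gus 23.
The switch changes the winner from Ana to Gus.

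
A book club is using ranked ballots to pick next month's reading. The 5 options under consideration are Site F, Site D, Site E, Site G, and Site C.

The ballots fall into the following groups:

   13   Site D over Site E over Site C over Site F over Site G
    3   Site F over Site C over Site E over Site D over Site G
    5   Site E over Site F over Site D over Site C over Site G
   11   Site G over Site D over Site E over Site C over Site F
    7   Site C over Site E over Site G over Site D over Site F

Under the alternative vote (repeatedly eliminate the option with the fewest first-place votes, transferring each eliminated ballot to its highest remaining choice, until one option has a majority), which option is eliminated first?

Site F

Round 1: Site D 13, Site G 11, Site C 7, Site E 5, Site F 3. Site F has the fewest and is eliminated.
Round 2: Site D 13, Site G 11, Site C 10, Site E 5. Site E has the fewest and is eliminated.
Round 3: Site D 18, Site G 11, Site C 10. Site C has the fewest and is eliminated.
Round 4: Site D 21, Site G 18. Site D has a majority.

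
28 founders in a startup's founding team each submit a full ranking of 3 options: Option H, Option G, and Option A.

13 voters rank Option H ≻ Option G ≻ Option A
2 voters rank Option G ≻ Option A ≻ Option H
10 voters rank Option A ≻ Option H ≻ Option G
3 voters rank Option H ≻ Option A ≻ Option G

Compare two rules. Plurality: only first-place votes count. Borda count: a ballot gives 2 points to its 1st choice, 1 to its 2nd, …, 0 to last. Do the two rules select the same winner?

Plurality first-place counts: Option H 16, Option G 2, Option A 10 → Option H.
Borda totals: Option H 42, Option G 17, Option A 25 → Option H.
The two rules agree on Option H.

Yes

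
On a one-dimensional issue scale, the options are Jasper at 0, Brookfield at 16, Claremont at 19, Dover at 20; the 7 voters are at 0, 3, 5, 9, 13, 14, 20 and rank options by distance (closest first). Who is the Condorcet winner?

With single-peaked preferences on a line, the Condorcet winner is the candidate closest to the median voter.
The median voter (position 9) is closest to Brookfield at 16.
Check: Brookfield vs Jasper — voters closer to Brookfield: 4 of 7.

Brookfield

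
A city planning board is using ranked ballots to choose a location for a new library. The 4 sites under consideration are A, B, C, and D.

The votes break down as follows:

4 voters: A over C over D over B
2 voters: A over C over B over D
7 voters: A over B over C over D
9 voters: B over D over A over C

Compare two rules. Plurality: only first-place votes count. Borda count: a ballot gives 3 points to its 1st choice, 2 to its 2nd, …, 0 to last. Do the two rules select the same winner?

Yes

Plurality first-place counts: A 13, B 9, C 0, D 0 → A.
Borda totals: A 48, B 43, C 19, D 22 → A.
The two rules agree on A.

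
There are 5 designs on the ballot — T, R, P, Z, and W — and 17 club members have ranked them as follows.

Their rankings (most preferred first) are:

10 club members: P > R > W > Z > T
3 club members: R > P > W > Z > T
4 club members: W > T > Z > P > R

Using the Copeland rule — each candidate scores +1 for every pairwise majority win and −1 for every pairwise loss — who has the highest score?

Pairwise results:
  T vs R: R wins 13–4.
  T vs P: P wins 13–4.
  T vs Z: Z wins 13–4.
  T vs W: W wins 17–0.
  R vs P: P wins 14–3.
  R vs Z: R wins 13–4.
  R vs W: R wins 13–4.
  P vs Z: P wins 13–4.
  P vs W: P wins 13–4.
  Z vs W: W wins 17–0.
Copeland scores (wins − losses):
  T: 0 − 4 = -4
  R: 3 − 1 = 2
  P: 4 − 0 = 4
  Z: 1 − 3 = -2
  W: 2 − 2 = 0
P has the best Copeland score.

P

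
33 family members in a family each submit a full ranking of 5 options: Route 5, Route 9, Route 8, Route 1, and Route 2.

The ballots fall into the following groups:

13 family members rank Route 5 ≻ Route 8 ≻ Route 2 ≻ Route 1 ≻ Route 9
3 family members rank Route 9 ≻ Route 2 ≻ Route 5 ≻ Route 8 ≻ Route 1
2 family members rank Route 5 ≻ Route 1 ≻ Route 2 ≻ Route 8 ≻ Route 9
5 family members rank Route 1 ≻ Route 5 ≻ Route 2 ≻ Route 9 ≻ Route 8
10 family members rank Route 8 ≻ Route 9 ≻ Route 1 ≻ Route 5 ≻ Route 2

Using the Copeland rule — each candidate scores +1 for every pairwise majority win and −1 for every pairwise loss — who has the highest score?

Route 5

Pairwise results:
  Route 5 vs Route 9: Route 5 wins 20–13.
  Route 5 vs Route 8: Route 5 wins 23–10.
  Route 5 vs Route 1: Route 5 wins 18–15.
  Route 5 vs Route 2: Route 5 wins 30–3.
  Route 9 vs Route 8: Route 8 wins 25–8.
  Route 9 vs Route 1: Route 1 wins 20–13.
  Route 9 vs Route 2: Route 2 wins 20–13.
  Route 8 vs Route 1: Route 8 wins 26–7.
  Route 8 vs Route 2: Route 8 wins 23–10.
  Route 1 vs Route 2: Route 1 wins 17–16.
Copeland scores (wins − losses):
  Route 5: 4 − 0 = 4
  Route 9: 0 − 4 = -4
  Route 8: 3 − 1 = 2
  Route 1: 2 − 2 = 0
  Route 2: 1 − 3 = -2
Route 5 has the best Copeland score.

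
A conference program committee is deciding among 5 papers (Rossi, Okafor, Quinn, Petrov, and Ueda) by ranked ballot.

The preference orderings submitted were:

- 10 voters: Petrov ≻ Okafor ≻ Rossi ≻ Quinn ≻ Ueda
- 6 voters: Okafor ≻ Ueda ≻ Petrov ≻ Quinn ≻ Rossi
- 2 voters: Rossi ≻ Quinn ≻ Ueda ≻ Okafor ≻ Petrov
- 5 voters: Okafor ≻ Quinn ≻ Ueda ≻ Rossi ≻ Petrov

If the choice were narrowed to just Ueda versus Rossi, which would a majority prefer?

Ballots ranking Ueda above Rossi: 6+5 = 11.
Ballots ranking Rossi above Ueda: 10+2 = 12.
Rossi wins the head-to-head, 12–11.

Rossi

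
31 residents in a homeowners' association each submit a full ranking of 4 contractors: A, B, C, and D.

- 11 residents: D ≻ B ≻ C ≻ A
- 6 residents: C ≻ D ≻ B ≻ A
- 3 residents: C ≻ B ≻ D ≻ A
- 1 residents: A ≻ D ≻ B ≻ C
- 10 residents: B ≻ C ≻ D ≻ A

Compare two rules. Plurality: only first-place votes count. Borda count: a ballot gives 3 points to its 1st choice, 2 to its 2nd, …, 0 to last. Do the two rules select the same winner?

Plurality first-place counts: A 1, B 10, C 9, D 11 → D.
Borda totals: A 3, B 65, C 58, D 60 → B.
The two rules disagree: plurality picks D, Borda picks B.

No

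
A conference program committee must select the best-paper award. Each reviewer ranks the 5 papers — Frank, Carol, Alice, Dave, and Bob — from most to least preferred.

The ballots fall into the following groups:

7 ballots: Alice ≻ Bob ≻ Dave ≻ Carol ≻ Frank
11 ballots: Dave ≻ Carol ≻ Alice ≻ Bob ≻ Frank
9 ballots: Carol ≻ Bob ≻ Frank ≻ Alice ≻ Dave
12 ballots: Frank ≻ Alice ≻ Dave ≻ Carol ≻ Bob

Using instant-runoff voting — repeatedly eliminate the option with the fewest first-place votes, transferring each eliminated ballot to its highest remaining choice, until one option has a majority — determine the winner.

Round 1: Frank 12, Dave 11, Carol 9, Alice 7, Bob 0. Bob has the fewest and is eliminated.
Round 2: Frank 12, Dave 11, Carol 9, Alice 7. Alice has the fewest and is eliminated.
Round 3: Dave 18, Frank 12, Carol 9. Carol has the fewest and is eliminated.
Round 4: Frank 21, Dave 18. Frank has a majority.

Frank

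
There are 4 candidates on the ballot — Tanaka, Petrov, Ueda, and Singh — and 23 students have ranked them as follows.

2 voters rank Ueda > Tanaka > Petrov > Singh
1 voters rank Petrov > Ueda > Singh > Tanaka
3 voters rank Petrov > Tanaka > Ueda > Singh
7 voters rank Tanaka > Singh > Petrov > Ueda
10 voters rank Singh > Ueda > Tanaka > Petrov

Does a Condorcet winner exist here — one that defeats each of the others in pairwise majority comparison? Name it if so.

Head-to-head results (23 voters total):
Tanaka vs Petrov: Tanaka wins 19–4.
Tanaka vs Ueda: Ueda wins 13–10.
Tanaka vs Singh: Tanaka wins 12–11.
Petrov vs Ueda: Ueda wins 12–11.
Petrov vs Singh: Singh wins 17–6.
Ueda vs Singh: Singh wins 17–6.
No candidate beats all others: Tanaka beats Singh beats Ueda beats Tanaka, a majority cycle.

There is no Condorcet winner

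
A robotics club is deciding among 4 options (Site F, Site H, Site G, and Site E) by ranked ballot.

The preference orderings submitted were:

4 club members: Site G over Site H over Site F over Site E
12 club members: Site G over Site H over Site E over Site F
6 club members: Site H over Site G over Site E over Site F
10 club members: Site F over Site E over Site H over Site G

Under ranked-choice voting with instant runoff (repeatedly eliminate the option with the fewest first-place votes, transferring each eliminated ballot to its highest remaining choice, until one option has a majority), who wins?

Round 1: Site G 16, Site F 10, Site H 6, Site E 0. Site E has the fewest and is eliminated.
Round 2: Site G 16, Site F 10, Site H 6. Site H has the fewest and is eliminated.
Round 3: Site G 22, Site F 10. Site G has a majority.

Site G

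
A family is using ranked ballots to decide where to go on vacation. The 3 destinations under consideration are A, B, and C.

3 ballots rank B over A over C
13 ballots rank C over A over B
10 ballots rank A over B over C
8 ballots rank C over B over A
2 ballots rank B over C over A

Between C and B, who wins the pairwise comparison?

Ballots ranking C above B: 13+8 = 21.
Ballots ranking B above C: 3+10+2 = 15.
C wins the head-to-head, 21–15.

C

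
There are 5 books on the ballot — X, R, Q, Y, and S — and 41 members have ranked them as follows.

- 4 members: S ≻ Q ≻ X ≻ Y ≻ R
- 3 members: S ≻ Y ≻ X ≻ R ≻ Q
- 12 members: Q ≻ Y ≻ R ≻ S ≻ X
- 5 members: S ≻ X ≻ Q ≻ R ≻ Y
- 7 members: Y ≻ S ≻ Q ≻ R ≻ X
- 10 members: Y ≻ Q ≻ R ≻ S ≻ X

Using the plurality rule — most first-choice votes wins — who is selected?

First-place vote totals:
  X: 0
  R: 0
  Q: 12
  Y: 17
  S: 12
Y has the most first-place votes.

Y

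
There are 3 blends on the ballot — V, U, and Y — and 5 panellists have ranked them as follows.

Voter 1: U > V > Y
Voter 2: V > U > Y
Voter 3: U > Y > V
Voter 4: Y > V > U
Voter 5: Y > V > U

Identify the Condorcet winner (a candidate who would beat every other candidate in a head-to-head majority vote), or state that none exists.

Head-to-head results (5 voters total):
V vs U: V wins 3–2.
V vs Y: Y wins 3–2.
U vs Y: U wins 3–2.
No candidate beats all others: V beats U beats Y beats V, a majority cycle.

There is no Condorcet winner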